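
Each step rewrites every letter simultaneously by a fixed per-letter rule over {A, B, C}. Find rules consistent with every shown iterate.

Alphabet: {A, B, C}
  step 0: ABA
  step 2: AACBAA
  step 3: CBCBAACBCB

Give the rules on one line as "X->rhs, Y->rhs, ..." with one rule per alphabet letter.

A->CB, B->A, C->A

  step 2 ⇒ step 3: AACBAA ⇒ CB·CB·A·A·CB·CB
    A ↦ CB
    B ↦ A
    C ↦ A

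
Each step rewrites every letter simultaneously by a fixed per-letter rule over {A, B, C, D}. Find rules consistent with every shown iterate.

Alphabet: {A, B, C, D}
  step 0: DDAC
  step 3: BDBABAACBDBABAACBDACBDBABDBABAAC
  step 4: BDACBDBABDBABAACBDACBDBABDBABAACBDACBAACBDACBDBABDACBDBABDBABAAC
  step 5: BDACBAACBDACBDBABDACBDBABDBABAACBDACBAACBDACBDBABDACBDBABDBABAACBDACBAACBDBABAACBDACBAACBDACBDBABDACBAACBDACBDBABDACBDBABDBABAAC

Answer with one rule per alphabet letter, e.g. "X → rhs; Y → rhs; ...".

A->BA, B->BD, C->AC, D->AC

  step 4 ⇒ step 5: BDACBDBABDBABAACBDACBDBABDBABAACBDACBAACBDACBDBABDACBDBABDBABAAC ⇒ BD·AC·BA·AC·BD·AC·BD·BA·BD·AC·BD·BA·BD·BA·BA·AC·BD·AC·BA·AC·BD·AC·BD·BA·BD·AC·BD·BA·BD·BA·BA·AC·BD·AC·BA·AC·BD·BA·BA·AC·BD·AC·BA·AC·BD·AC·BD·BA·BD·AC·BA·AC·BD·AC·BD·BA·BD·AC·BD·BA·BD·BA·BA·AC
    A ↦ BA
    B ↦ BD
    C ↦ AC
    D ↦ AC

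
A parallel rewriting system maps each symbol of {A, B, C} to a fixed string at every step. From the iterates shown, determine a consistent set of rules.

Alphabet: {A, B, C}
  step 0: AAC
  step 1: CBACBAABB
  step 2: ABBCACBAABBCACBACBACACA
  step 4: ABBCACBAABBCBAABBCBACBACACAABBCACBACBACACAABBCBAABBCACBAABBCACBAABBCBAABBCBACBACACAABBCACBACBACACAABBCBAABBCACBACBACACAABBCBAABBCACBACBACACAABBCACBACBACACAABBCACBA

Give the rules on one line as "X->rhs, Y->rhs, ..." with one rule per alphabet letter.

  step 1 ⇒ step 2: CBACBAABB ⇒ ABB·CA·CBA·ABB·CA·CBA·CBA·CA·CA
    A ↦ CBA
    B ↦ CA
    C ↦ ABB

A->CBA, B->CA, C->ABB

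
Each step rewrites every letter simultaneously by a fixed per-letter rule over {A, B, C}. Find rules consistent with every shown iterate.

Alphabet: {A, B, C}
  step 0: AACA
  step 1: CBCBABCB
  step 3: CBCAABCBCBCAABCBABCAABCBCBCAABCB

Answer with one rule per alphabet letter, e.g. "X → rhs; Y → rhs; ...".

  step 0 ⇒ step 1: AACA ⇒ CB·CB·AB·CB
    A ↦ CB
    C ↦ AB
    B ↦ CA  (constrained at step 1)

A->CB, B->CA, C->AB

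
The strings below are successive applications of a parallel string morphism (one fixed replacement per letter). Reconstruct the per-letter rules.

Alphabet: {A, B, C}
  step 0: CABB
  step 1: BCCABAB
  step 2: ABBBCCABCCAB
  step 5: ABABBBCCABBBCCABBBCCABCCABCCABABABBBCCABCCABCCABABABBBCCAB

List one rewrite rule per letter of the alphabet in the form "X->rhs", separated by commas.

  step 1 ⇒ step 2: BCCABAB ⇒ AB·B·B·CC·AB·CC·AB
    A ↦ CC
    B ↦ AB
    C ↦ B

A->CC, B->AB, C->B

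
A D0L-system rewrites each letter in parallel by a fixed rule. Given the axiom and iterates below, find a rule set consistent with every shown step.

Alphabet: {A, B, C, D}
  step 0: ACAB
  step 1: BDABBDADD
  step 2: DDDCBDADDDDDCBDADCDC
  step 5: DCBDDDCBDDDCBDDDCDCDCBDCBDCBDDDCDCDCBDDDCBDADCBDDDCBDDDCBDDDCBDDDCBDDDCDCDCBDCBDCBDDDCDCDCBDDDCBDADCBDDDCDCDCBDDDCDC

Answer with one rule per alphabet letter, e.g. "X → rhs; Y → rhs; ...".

  step 1 ⇒ step 2: BDABBDADD ⇒ DD·DC·BDA·DD·DD·DC·BDA·DC·DC
    A ↦ BDA
    B ↦ DD
    D ↦ DC
  step 0 ⇒ step 1: ACAB ⇒ BDA·B·BDA·DD
    C ↦ B

A->BDA, B->DD, C->B, D->DC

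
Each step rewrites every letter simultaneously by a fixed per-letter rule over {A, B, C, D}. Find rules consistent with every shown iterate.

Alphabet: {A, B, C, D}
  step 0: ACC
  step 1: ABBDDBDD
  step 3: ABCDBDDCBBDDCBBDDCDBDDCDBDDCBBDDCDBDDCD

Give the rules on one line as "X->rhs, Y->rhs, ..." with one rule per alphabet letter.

A->AB, B->CD, C->BDD, D->CB

  step 0 ⇒ step 1: ACC ⇒ AB·BDD·BDD
    A ↦ AB
    C ↦ BDD
    B ↦ CD  (constrained at step 1)
    D ↦ CB  (constrained at step 1)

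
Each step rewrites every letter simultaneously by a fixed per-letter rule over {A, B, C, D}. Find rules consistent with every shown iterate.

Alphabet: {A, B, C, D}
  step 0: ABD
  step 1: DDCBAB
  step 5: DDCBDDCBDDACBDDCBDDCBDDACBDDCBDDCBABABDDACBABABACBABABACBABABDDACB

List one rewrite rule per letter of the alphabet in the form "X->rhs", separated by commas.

A->DD, B->CB, C->A, D->AB

  step 0 ⇒ step 1: ABD ⇒ DD·CB·AB
    A ↦ DD
    B ↦ CB
    D ↦ AB
    C ↦ A  (constrained at step 1)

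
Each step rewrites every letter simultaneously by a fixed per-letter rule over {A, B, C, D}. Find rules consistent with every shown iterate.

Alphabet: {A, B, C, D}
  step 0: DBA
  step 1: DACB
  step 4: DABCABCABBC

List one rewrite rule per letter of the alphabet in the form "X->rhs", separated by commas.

  step 0 ⇒ step 1: DBA ⇒ DA·C·B
    A ↦ B
    B ↦ C
    D ↦ DA
    C ↦ AB  (constrained at step 1)

A->B, B->C, C->AB, D->DA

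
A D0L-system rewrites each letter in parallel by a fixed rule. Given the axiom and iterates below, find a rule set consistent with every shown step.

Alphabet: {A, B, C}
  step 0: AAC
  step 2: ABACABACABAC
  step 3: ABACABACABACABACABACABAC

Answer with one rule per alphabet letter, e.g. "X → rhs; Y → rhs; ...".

A->AB, B->AC, C->AC

  step 2 ⇒ step 3: ABACABACABAC ⇒ AB·AC·AB·AC·AB·AC·AB·AC·AB·AC·AB·AC
    A ↦ AB
    B ↦ AC
    C ↦ AC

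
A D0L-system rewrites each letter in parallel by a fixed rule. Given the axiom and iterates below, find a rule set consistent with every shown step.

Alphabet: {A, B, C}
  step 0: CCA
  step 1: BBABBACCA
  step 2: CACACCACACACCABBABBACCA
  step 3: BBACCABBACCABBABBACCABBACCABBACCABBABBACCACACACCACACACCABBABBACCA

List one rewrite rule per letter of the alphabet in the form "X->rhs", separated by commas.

A->CCA, B->CA, C->BBA

  step 2 ⇒ step 3: CACACCACACACCABBABBACCA ⇒ BBA·CCA·BBA·CCA·BBA·BBA·CCA·BBA·CCA·BBA·CCA·BBA·BBA·CCA·CA·CA·CCA·CA·CA·CCA·BBA·BBA·CCA
    A ↦ CCA
    B ↦ CA
    C ↦ BBA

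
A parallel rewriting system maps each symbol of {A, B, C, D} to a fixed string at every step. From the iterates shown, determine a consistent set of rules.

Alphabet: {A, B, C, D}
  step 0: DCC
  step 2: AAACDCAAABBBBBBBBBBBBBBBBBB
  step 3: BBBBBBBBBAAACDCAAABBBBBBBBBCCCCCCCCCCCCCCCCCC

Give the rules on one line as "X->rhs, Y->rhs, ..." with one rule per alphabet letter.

  step 2 ⇒ step 3: AAACDCAAABBBBBBBBBBBBBBBBBB ⇒ BBB·BBB·BBB·AAA·CDC·AAA·BBB·BBB·BBB·C·C·C·C·C·C·C·C·C·C·C·C·C·C·C·C·C·C
    A ↦ BBB
    B ↦ C
    C ↦ AAA
    D ↦ CDC

A->BBB, B->C, C->AAA, D->CDC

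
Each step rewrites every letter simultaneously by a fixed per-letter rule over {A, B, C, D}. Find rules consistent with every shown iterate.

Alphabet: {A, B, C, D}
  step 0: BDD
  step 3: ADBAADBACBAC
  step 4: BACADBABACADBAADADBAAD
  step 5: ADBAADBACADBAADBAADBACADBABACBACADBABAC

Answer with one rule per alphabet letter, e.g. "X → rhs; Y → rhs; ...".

  step 4 ⇒ step 5: BACADBABACADBAADADBAAD ⇒ AD·BA·AD·BA·C·AD·BA·AD·BA·AD·BA·C·AD·BA·BA·C·BA·C·AD·BA·BA·C
    A ↦ BA
    B ↦ AD
    C ↦ AD
    D ↦ C

A->BA, B->AD, C->AD, D->C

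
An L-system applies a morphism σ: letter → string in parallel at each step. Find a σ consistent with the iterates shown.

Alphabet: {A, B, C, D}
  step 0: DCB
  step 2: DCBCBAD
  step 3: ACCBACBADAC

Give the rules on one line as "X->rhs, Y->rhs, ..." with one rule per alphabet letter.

A->D, B->A, C->CB, D->AC

  step 2 ⇒ step 3: DCBCBAD ⇒ AC·CB·A·CB·A·D·AC
    A ↦ D
    B ↦ A
    C ↦ CB
    D ↦ AC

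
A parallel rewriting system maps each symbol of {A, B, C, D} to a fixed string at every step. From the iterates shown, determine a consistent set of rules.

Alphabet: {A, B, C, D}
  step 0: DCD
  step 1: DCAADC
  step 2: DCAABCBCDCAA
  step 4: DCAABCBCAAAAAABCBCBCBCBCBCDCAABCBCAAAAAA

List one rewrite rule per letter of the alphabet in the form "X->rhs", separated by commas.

A->BC, B->A, C->AA, D->DC

  step 1 ⇒ step 2: DCAADC ⇒ DC·AA·BC·BC·DC·AA
    A ↦ BC
    C ↦ AA
    D ↦ DC
    B ↦ A  (constrained at step 2)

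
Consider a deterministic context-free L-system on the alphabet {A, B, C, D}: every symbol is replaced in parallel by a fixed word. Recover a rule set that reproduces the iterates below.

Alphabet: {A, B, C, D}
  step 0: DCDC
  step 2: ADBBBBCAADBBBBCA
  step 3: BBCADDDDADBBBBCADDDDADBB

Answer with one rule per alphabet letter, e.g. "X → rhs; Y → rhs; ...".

A->BB, B->D, C->AD, D->CA

  step 2 ⇒ step 3: ADBBBBCAADBBBBCA ⇒ BB·CA·D·D·D·D·AD·BB·BB·CA·D·D·D·D·AD·BB
    A ↦ BB
    B ↦ D
    C ↦ AD
    D ↦ CA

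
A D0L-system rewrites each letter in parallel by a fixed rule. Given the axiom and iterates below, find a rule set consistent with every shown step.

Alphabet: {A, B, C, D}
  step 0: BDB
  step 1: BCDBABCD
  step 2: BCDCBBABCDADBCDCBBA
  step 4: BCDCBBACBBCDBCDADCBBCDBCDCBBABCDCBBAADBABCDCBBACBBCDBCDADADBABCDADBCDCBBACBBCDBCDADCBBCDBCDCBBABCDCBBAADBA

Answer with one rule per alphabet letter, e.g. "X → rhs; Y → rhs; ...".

A->AD, B->BCD, C->CB, D->BA

  step 1 ⇒ step 2: BCDBABCD ⇒ BCD·CB·BA·BCD·AD·BCD·CB·BA
    A ↦ AD
    B ↦ BCD
    C ↦ CB
    D ↦ BA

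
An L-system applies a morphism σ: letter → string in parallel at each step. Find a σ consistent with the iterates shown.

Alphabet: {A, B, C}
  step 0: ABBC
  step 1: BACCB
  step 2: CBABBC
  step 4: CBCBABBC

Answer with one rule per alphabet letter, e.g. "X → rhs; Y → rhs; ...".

  step 1 ⇒ step 2: BACCB ⇒ C·BA·B·B·C
    A ↦ BA
    B ↦ C
    C ↦ B

A->BA, B->C, C->B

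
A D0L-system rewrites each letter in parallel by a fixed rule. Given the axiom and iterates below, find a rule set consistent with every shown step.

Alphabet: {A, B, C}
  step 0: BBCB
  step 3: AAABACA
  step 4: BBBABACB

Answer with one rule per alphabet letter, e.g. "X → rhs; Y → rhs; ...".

  step 3 ⇒ step 4: AAABACA ⇒ B·B·B·A·B·AC·B
    A ↦ B
    B ↦ A
    C ↦ AC

A->B, B->A, C->AC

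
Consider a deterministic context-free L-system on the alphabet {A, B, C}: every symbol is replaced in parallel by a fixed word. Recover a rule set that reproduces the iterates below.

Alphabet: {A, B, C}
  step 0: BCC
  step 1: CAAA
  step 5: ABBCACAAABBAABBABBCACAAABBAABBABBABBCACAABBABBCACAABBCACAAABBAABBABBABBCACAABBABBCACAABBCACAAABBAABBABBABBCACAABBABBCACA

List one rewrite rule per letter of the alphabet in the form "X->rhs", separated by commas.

A->ABB, B->CA, C->A

  step 0 ⇒ step 1: BCC ⇒ CA·A·A
    B ↦ CA
    C ↦ A
    A ↦ ABB  (constrained at step 1)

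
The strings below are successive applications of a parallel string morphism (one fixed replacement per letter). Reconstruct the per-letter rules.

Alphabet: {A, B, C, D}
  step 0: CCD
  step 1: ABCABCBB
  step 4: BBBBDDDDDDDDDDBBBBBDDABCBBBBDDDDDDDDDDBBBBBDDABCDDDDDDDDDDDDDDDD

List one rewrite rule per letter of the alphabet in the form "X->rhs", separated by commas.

A->B, B->DD, C->ABC, D->BB

  step 0 ⇒ step 1: CCD ⇒ ABC·ABC·BB
    C ↦ ABC
    D ↦ BB
    A ↦ B  (constrained at step 1)
    B ↦ DD  (constrained at step 1)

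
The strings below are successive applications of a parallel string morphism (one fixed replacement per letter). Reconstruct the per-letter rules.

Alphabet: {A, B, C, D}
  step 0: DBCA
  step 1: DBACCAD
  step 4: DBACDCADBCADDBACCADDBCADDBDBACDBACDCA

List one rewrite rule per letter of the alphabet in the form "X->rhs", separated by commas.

A->D, B->AC, C->CA, D->DB

  step 0 ⇒ step 1: DBCA ⇒ DB·AC·CA·D
    A ↦ D
    B ↦ AC
    C ↦ CA
    D ↦ DB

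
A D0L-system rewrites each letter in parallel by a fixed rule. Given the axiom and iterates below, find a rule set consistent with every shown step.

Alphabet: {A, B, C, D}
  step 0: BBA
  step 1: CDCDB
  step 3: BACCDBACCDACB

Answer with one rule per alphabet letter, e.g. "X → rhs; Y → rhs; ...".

  step 0 ⇒ step 1: BBA ⇒ CD·CD·B
    A ↦ B
    B ↦ CD
    C ↦ AC  (constrained at step 1)
    D ↦ B  (constrained at step 1)

A->B, B->CD, C->AC, D->B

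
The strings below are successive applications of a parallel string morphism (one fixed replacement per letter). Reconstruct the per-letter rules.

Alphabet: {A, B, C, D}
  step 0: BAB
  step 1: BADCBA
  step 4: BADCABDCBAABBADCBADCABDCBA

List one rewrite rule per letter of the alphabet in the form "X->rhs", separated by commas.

A->DC, B->BA, C->B, D->A

  step 0 ⇒ step 1: BAB ⇒ BA·DC·BA
    A ↦ DC
    B ↦ BA
    C ↦ B  (constrained at step 1)
    D ↦ A  (constrained at step 1)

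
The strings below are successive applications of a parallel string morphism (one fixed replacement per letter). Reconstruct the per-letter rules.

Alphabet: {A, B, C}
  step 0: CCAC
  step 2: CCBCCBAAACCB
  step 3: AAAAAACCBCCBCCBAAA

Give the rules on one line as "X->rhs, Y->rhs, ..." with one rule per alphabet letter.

  step 2 ⇒ step 3: CCBCCBAAACCB ⇒ A·A·A·A·A·A·CCB·CCB·CCB·A·A·A
    A ↦ CCB
    B ↦ A
    C ↦ A

A->CCB, B->A, C->A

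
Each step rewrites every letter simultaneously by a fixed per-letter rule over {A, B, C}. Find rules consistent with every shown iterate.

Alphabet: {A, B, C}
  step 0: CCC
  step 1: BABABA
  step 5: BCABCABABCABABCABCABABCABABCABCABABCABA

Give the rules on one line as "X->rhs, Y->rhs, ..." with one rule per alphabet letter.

  step 0 ⇒ step 1: CCC ⇒ BA·BA·BA
    C ↦ BA
    A ↦ BC  (constrained at step 1)
    B ↦ A  (constrained at step 1)

A->BC, B->A, C->BA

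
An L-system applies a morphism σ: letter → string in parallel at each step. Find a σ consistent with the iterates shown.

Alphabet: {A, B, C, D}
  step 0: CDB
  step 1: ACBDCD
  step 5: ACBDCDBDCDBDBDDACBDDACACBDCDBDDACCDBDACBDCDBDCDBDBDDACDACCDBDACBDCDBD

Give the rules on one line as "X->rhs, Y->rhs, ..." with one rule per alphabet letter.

A->D, B->CD, C->AC, D->BD

  step 0 ⇒ step 1: CDB ⇒ AC·BD·CD
    B ↦ CD
    C ↦ AC
    D ↦ BD
    A ↦ D  (constrained at step 1)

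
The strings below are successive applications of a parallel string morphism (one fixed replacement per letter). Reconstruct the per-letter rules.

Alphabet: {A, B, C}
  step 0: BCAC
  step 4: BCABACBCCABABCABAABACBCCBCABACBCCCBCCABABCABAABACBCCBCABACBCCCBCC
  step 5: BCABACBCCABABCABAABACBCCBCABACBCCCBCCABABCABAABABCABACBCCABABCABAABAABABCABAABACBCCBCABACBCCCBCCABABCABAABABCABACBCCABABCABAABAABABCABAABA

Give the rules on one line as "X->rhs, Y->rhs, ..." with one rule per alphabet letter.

  step 4 ⇒ step 5: BCABACBCCABABCABAABACBCCBCABACBCCCBCCABABCABAABACBCCBCABACBCCCBCC ⇒ BC·ABA·C·BC·C·ABA·BC·ABA·ABA·C·BC·C·BC·ABA·C·BC·C·C·BC·C·ABA·BC·ABA·ABA·BC·ABA·C·BC·C·ABA·BC·ABA·ABA·ABA·BC·ABA·ABA·C·BC·C·BC·ABA·C·BC·C·C·BC·C·ABA·BC·ABA·ABA·BC·ABA·C·BC·C·ABA·BC·ABA·ABA·ABA·BC·ABA·ABA
    A ↦ C
    B ↦ BC
    C ↦ ABA

A->C, B->BC, C->ABA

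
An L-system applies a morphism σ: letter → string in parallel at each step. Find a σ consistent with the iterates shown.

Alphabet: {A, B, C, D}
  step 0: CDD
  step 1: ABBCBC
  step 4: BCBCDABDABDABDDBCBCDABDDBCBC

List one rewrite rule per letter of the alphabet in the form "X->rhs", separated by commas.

A->BBD, B->D, C->AB, D->BC

  step 0 ⇒ step 1: CDD ⇒ AB·BC·BC
    C ↦ AB
    D ↦ BC
    A ↦ BBD  (constrained at step 1)
    B ↦ D  (constrained at step 1)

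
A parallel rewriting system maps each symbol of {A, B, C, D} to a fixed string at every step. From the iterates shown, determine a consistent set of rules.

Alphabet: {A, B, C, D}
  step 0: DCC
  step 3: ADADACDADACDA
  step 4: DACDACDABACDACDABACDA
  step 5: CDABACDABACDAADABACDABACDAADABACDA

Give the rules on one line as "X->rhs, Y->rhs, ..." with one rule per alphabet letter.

  step 4 ⇒ step 5: DACDACDABACDACDABACDA ⇒ C·DA·BA·C·DA·BA·C·DA·A·DA·BA·C·DA·BA·C·DA·A·DA·BA·C·DA
    A ↦ DA
    B ↦ A
    C ↦ BA
    D ↦ C

A->DA, B->A, C->BA, D->C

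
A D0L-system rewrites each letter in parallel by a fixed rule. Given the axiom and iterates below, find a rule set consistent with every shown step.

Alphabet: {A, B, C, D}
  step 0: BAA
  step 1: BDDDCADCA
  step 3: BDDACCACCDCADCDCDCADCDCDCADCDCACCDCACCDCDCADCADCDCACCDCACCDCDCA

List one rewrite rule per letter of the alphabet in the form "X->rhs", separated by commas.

  step 0 ⇒ step 1: BAA ⇒ BDD·DCA·DCA
    A ↦ DCA
    B ↦ BDD
    C ↦ DC  (constrained at step 1)
    D ↦ ACC  (constrained at step 1)

A->DCA, B->BDD, C->DC, D->ACC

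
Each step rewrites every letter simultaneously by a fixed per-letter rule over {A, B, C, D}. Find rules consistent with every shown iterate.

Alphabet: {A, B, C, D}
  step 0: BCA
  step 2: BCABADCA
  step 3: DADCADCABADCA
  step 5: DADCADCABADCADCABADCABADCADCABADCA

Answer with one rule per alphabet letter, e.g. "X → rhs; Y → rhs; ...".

  step 2 ⇒ step 3: BCABADCA ⇒ D·AD·CA·D·CA·B·AD·CA
    A ↦ CA
    B ↦ D
    C ↦ AD
    D ↦ B

A->CA, B->D, C->AD, D->B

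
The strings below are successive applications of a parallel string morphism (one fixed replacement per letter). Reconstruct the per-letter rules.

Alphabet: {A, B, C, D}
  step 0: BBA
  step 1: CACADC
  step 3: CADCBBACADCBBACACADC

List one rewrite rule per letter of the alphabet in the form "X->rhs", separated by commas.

A->DC, B->CA, C->BA, D->B

  step 0 ⇒ step 1: BBA ⇒ CA·CA·DC
    A ↦ DC
    B ↦ CA
    C ↦ BA  (constrained at step 1)
    D ↦ B  (constrained at step 1)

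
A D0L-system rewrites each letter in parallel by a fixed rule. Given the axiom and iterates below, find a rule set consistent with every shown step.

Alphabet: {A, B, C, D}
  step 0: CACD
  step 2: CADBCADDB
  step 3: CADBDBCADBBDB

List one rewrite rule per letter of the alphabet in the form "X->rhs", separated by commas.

A->D, B->DB, C->CA, D->B

  step 2 ⇒ step 3: CADBCADDB ⇒ CA·D·B·DB·CA·D·B·B·DB
    A ↦ D
    B ↦ DB
    C ↦ CA
    D ↦ B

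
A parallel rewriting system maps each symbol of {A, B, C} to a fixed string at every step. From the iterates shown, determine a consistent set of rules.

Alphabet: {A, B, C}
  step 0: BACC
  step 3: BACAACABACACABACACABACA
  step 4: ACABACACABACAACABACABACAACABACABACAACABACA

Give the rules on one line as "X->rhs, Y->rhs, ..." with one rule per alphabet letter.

  step 3 ⇒ step 4: BACAACABACACABACACABACA ⇒ A·CA·BA·CA·CA·BA·CA·A·CA·BA·CA·BA·CA·A·CA·BA·CA·BA·CA·A·CA·BA·CA
    A ↦ CA
    B ↦ A
    C ↦ BA

A->CA, B->A, C->BA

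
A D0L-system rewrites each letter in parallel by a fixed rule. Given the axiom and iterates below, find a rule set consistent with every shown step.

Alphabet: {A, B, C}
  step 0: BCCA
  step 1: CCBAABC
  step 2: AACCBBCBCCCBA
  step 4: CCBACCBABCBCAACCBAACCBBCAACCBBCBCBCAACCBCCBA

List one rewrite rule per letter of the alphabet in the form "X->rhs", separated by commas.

A->BC, B->CCB, C->A

  step 1 ⇒ step 2: CCBAABC ⇒ A·A·CCB·BC·BC·CCB·A
    A ↦ BC
    B ↦ CCB
    C ↦ A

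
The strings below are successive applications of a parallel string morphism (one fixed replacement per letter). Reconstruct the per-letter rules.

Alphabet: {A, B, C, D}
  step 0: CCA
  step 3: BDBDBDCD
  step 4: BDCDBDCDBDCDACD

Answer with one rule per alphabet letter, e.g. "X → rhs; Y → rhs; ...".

A->B, B->BD, C->A, D->CD

  step 3 ⇒ step 4: BDBDBDCD ⇒ BD·CD·BD·CD·BD·CD·A·CD
    B ↦ BD
    C ↦ A
    D ↦ CD
    A ↦ B  (constrained at step 0)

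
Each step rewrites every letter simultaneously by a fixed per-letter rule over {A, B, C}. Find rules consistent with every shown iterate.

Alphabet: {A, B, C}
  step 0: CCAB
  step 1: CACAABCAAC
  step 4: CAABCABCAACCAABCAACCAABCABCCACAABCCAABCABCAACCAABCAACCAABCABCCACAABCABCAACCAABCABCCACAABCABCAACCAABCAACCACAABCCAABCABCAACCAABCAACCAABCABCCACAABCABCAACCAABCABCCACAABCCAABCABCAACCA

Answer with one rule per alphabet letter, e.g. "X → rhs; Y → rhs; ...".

A->ABC, B->AAC, C->CA

  step 0 ⇒ step 1: CCAB ⇒ CA·CA·ABC·AAC
    A ↦ ABC
    B ↦ AAC
    C ↦ CA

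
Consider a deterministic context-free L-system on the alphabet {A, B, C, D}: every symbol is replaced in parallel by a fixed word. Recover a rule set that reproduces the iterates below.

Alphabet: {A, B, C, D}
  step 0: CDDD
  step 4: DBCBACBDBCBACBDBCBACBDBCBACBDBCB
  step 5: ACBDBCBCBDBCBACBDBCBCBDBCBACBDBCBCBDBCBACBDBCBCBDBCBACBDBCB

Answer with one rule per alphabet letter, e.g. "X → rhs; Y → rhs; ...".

A->CB, B->CB, C->DB, D->A

  step 4 ⇒ step 5: DBCBACBDBCBACBDBCBACBDBCBACBDBCB ⇒ A·CB·DB·CB·CB·DB·CB·A·CB·DB·CB·CB·DB·CB·A·CB·DB·CB·CB·DB·CB·A·CB·DB·CB·CB·DB·CB·A·CB·DB·CB
    A ↦ CB
    B ↦ CB
    C ↦ DB
    D ↦ A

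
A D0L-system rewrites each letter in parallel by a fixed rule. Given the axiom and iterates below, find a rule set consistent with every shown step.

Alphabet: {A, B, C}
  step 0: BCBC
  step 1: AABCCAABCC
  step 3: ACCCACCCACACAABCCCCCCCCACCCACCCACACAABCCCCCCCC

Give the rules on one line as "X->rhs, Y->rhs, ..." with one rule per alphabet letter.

  step 0 ⇒ step 1: BCBC ⇒ AAB·CC·AAB·CC
    B ↦ AAB
    C ↦ CC
    A ↦ AC  (constrained at step 1)

A->AC, B->AAB, C->CC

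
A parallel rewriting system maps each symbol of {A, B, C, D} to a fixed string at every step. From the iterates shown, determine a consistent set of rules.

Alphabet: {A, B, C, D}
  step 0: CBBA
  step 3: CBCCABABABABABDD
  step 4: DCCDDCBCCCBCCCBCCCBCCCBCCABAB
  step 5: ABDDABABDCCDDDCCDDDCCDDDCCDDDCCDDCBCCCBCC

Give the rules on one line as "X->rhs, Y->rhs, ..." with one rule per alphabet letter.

  step 4 ⇒ step 5: DCCDDCBCCCBCCCBCCCBCCCBCCABAB ⇒ AB·D·D·AB·AB·D·CC·D·D·D·CC·D·D·D·CC·D·D·D·CC·D·D·D·CC·D·D·CB·CC·CB·CC
    A ↦ CB
    B ↦ CC
    C ↦ D
    D ↦ AB

A->CB, B->CC, C->D, D->AB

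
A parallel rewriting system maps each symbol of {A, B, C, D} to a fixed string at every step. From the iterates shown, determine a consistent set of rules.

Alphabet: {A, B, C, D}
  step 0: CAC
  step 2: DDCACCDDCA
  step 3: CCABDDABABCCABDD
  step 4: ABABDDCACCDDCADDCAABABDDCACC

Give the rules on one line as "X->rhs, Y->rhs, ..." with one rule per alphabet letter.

A->DD, B->CA, C->AB, D->C

  step 3 ⇒ step 4: CCABDDABABCCABDD ⇒ AB·AB·DD·CA·C·C·DD·CA·DD·CA·AB·AB·DD·CA·C·C
    A ↦ DD
    B ↦ CA
    C ↦ AB
    D ↦ C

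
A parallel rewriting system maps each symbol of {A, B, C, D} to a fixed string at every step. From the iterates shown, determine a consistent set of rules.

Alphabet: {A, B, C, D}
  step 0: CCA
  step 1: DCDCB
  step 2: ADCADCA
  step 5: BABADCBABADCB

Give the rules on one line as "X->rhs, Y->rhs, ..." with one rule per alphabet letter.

A->B, B->A, C->DC, D->A

  step 1 ⇒ step 2: DCDCB ⇒ A·DC·A·DC·A
    B ↦ A
    C ↦ DC
    D ↦ A
  step 0 ⇒ step 1: CCA ⇒ DC·DC·B
    A ↦ B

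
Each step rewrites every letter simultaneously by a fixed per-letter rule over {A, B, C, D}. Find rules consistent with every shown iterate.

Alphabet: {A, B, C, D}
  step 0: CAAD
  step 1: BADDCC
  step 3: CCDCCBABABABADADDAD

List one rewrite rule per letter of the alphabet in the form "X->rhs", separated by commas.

  step 0 ⇒ step 1: CAAD ⇒ BA·D·D·CC
    A ↦ D
    C ↦ BA
    D ↦ CC
    B ↦ DA  (constrained at step 1)

A->D, B->DA, C->BA, D->CC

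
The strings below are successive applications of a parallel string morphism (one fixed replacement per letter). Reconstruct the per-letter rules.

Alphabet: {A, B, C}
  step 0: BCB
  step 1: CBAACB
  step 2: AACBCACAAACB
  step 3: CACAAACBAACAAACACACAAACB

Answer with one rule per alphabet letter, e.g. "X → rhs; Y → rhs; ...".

A->CA, B->CB, C->AA

  step 2 ⇒ step 3: AACBCACAAACB ⇒ CA·CA·AA·CB·AA·CA·AA·CA·CA·CA·AA·CB
    A ↦ CA
    B ↦ CB
    C ↦ AA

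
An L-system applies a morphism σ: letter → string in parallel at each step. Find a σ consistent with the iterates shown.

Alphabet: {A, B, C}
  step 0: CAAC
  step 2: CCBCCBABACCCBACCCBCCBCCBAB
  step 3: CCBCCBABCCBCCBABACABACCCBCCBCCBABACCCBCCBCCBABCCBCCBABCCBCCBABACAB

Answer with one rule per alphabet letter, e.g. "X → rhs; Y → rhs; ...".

  step 2 ⇒ step 3: CCBCCBABACCCBACCCBCCBCCBAB ⇒ CCB·CCB·AB·CCB·CCB·AB·AC·AB·AC·CCB·CCB·CCB·AB·AC·CCB·CCB·CCB·AB·CCB·CCB·AB·CCB·CCB·AB·AC·AB
    A ↦ AC
    B ↦ AB
    C ↦ CCB

A->AC, B->AB, C->CCB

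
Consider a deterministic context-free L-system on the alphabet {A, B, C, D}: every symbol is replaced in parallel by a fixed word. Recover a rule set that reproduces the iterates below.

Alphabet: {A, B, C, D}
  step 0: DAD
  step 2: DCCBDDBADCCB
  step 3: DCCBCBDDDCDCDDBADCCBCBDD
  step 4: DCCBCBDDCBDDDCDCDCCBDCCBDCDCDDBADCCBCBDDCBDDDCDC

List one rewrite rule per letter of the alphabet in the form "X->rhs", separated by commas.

A->BA, B->DD, C->CB, D->DC

  step 3 ⇒ step 4: DCCBCBDDDCDCDDBADCCBCBDD ⇒ DC·CB·CB·DD·CB·DD·DC·DC·DC·CB·DC·CB·DC·DC·DD·BA·DC·CB·CB·DD·CB·DD·DC·DC
    A ↦ BA
    B ↦ DD
    C ↦ CB
    D ↦ DC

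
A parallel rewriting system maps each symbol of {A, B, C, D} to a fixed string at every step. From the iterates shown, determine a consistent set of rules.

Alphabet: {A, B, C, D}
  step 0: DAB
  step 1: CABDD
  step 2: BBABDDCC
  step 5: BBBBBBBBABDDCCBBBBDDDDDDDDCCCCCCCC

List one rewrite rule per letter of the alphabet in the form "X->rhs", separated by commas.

A->AB, B->DD, C->BB, D->C

  step 1 ⇒ step 2: CABDD ⇒ BB·AB·DD·C·C
    A ↦ AB
    B ↦ DD
    C ↦ BB
    D ↦ C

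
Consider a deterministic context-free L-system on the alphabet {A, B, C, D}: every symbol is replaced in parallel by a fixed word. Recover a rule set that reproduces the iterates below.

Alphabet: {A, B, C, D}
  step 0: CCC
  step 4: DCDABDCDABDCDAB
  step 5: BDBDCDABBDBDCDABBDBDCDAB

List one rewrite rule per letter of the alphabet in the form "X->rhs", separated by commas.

A->DCD, B->AB, C->D, D->B

  step 4 ⇒ step 5: DCDABDCDABDCDAB ⇒ B·D·B·DCD·AB·B·D·B·DCD·AB·B·D·B·DCD·AB
    A ↦ DCD
    B ↦ AB
    C ↦ D
    D ↦ B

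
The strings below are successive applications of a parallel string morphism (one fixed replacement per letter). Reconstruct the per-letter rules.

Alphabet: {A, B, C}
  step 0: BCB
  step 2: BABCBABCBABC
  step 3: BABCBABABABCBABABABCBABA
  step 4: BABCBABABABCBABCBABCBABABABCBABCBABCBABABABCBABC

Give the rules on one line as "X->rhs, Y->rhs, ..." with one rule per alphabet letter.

  step 3 ⇒ step 4: BABCBABABABCBABABABCBABA ⇒ BA·BC·BA·BA·BA·BC·BA·BC·BA·BC·BA·BA·BA·BC·BA·BC·BA·BC·BA·BA·BA·BC·BA·BC
    A ↦ BC
    B ↦ BA
    C ↦ BA

A->BC, B->BA, C->BA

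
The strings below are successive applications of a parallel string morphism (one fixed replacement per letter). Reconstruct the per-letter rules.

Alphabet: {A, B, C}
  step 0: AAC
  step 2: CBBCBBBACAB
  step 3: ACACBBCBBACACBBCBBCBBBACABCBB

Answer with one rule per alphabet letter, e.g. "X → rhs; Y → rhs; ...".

A->B, B->CBB, C->ACA

  step 2 ⇒ step 3: CBBCBBBACAB ⇒ ACA·CBB·CBB·ACA·CBB·CBB·CBB·B·ACA·B·CBB
    A ↦ B
    B ↦ CBB
    C ↦ ACA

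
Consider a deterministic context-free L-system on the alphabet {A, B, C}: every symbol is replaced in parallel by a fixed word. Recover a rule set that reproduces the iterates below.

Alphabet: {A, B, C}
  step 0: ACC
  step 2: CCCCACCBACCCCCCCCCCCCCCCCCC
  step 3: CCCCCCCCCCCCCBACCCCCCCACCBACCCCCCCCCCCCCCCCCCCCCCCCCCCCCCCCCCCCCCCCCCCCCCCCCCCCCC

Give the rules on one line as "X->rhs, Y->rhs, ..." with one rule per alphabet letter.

A->CBA, B->CAC, C->CCC

  step 2 ⇒ step 3: CCCCACCBACCCCCCCCCCCCCCCCCC ⇒ CCC·CCC·CCC·CCC·CBA·CCC·CCC·CAC·CBA·CCC·CCC·CCC·CCC·CCC·CCC·CCC·CCC·CCC·CCC·CCC·CCC·CCC·CCC·CCC·CCC·CCC·CCC
    A ↦ CBA
    B ↦ CAC
    C ↦ CCC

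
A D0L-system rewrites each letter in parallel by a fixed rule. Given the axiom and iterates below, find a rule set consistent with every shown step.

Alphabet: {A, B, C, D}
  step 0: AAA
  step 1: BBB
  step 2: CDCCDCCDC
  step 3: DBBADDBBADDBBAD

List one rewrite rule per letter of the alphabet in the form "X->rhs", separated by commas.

A->B, B->CDC, C->D, D->BBA

  step 2 ⇒ step 3: CDCCDCCDC ⇒ D·BBA·D·D·BBA·D·D·BBA·D
    C ↦ D
    D ↦ BBA
  step 0 ⇒ step 1: AAA ⇒ B·B·B
    A ↦ B
  step 1 ⇒ step 2: BBB ⇒ CDC·CDC·CDC
    B ↦ CDC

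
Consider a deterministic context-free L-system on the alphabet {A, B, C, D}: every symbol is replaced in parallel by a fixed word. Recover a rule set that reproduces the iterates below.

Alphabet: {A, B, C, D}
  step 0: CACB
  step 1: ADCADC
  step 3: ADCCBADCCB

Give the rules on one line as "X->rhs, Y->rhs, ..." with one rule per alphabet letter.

  step 0 ⇒ step 1: CACB ⇒ AD·C·AD·C
    A ↦ C
    B ↦ C
    C ↦ AD
    D ↦ B  (constrained at step 1)

A->C, B->C, C->AD, D->B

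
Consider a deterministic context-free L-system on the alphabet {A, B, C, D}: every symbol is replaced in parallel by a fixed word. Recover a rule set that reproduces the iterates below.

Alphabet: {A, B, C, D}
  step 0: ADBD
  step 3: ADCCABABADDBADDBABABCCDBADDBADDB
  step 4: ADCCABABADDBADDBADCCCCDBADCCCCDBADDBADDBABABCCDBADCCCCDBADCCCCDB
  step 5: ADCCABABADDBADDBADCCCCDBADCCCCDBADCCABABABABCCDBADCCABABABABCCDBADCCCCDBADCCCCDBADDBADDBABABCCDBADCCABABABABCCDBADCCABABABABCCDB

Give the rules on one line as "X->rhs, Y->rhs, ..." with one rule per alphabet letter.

A->AD, B->DB, C->AB, D->CC

  step 4 ⇒ step 5: ADCCABABADDBADDBADCCCCDBADCCCCDBADDBADDBABABCCDBADCCCCDBADCCCCDB ⇒ AD·CC·AB·AB·AD·DB·AD·DB·AD·CC·CC·DB·AD·CC·CC·DB·AD·CC·AB·AB·AB·AB·CC·DB·AD·CC·AB·AB·AB·AB·CC·DB·AD·CC·CC·DB·AD·CC·CC·DB·AD·DB·AD·DB·AB·AB·CC·DB·AD·CC·AB·AB·AB·AB·CC·DB·AD·CC·AB·AB·AB·AB·CC·DB
    A ↦ AD
    B ↦ DB
    C ↦ AB
    D ↦ CC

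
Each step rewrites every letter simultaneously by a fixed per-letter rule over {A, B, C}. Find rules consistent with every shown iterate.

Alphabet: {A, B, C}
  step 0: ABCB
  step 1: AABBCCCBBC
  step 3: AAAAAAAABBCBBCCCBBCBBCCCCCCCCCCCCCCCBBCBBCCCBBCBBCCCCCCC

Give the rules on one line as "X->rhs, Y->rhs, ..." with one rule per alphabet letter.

A->AA, B->BBC, C->CC

  step 0 ⇒ step 1: ABCB ⇒ AA·BBC·CC·BBC
    A ↦ AA
    B ↦ BBC
    C ↦ CC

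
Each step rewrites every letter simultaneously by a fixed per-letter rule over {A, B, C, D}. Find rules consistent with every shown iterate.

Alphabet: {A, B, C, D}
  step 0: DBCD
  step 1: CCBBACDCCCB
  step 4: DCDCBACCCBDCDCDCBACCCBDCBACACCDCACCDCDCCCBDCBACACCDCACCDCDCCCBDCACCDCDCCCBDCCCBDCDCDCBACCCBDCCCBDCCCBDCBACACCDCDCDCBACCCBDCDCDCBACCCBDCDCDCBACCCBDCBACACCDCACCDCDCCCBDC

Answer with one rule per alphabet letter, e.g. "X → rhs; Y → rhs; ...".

  step 0 ⇒ step 1: DBCD ⇒ CCB·BAC·DC·CCB
    B ↦ BAC
    C ↦ DC
    D ↦ CCB
    A ↦ ACC  (constrained at step 1)

A->ACC, B->BAC, C->DC, D->CCB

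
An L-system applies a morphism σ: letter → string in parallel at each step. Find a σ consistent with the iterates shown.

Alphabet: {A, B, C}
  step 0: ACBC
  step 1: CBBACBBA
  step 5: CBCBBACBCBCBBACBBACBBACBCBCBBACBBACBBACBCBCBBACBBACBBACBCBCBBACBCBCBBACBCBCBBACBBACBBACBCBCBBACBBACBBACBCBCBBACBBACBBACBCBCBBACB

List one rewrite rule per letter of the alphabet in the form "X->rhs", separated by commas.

A->CB, B->CB, C->BA

  step 0 ⇒ step 1: ACBC ⇒ CB·BA·CB·BA
    A ↦ CB
    B ↦ CB
    C ↦ BA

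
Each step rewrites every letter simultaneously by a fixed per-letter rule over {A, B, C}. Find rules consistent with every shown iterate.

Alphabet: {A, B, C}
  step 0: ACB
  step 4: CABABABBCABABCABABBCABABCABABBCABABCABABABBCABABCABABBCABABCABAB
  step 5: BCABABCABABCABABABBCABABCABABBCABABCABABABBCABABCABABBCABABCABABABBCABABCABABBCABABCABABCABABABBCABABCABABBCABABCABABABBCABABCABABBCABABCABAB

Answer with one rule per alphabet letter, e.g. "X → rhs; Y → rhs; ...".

A->CAB, B->AB, C->B

  step 4 ⇒ step 5: CABABABBCABABCABABBCABABCABABBCABABCABABABBCABABCABABBCABABCABAB ⇒ B·CAB·AB·CAB·AB·CAB·AB·AB·B·CAB·AB·CAB·AB·B·CAB·AB·CAB·AB·AB·B·CAB·AB·CAB·AB·B·CAB·AB·CAB·AB·AB·B·CAB·AB·CAB·AB·B·CAB·AB·CAB·AB·CAB·AB·AB·B·CAB·AB·CAB·AB·B·CAB·AB·CAB·AB·AB·B·CAB·AB·CAB·AB·B·CAB·AB·CAB·AB
    A ↦ CAB
    B ↦ AB
    C ↦ B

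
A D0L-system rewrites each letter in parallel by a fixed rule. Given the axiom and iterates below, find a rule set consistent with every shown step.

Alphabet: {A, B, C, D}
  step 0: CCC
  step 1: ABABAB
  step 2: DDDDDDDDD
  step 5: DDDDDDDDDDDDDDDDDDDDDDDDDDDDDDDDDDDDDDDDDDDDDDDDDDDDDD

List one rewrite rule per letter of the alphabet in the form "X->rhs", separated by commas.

A->D, B->DD, C->AB, D->CC

  step 1 ⇒ step 2: ABABAB ⇒ D·DD·D·DD·D·DD
    A ↦ D
    B ↦ DD
  step 0 ⇒ step 1: CCC ⇒ AB·AB·AB
    C ↦ AB
    D ↦ CC  (constrained at step 2)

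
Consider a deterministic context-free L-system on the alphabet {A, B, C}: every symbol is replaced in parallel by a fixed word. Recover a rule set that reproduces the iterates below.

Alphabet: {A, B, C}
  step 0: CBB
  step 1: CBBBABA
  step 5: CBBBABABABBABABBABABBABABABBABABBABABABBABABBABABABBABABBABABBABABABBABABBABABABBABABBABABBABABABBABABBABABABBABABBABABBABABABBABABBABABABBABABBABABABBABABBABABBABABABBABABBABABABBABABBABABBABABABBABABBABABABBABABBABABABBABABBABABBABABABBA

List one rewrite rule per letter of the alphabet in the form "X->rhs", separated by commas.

  step 0 ⇒ step 1: CBB ⇒ CBB·BA·BA
    B ↦ BA
    C ↦ CBB
    A ↦ BBA  (constrained at step 1)

A->BBA, B->BA, C->CBB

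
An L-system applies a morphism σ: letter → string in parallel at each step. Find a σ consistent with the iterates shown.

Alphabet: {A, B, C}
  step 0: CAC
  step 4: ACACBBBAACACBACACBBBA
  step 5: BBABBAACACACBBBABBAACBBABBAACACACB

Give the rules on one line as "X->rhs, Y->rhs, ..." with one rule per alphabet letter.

A->B, B->AC, C->BA

  step 4 ⇒ step 5: ACACBBBAACACBACACBBBA ⇒ B·BA·B·BA·AC·AC·AC·B·B·BA·B·BA·AC·B·BA·B·BA·AC·AC·AC·B
    A ↦ B
    B ↦ AC
    C ↦ BA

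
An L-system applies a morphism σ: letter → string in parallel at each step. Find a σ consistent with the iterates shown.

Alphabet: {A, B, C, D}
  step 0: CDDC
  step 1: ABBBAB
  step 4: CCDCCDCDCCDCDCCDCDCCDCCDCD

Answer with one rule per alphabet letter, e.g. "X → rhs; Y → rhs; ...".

  step 0 ⇒ step 1: CDDC ⇒ AB·B·B·AB
    C ↦ AB
    D ↦ B
    A ↦ C  (constrained at step 1)
    B ↦ CD  (constrained at step 1)

A->C, B->CD, C->AB, D->B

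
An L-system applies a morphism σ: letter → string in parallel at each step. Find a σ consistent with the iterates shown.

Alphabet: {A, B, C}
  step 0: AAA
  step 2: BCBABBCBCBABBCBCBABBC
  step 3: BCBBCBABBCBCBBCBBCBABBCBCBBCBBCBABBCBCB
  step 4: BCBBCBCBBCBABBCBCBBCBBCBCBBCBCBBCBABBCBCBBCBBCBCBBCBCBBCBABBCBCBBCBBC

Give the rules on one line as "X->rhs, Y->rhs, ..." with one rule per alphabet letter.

A->BAB, B->BC, C->B

  step 3 ⇒ step 4: BCBBCBABBCBCBBCBBCBABBCBCBBCBBCBABBCBCB ⇒ BC·B·BC·BC·B·BC·BAB·BC·BC·B·BC·B·BC·BC·B·BC·BC·B·BC·BAB·BC·BC·B·BC·B·BC·BC·B·BC·BC·B·BC·BAB·BC·BC·B·BC·B·BC
    A ↦ BAB
    B ↦ BC
    C ↦ B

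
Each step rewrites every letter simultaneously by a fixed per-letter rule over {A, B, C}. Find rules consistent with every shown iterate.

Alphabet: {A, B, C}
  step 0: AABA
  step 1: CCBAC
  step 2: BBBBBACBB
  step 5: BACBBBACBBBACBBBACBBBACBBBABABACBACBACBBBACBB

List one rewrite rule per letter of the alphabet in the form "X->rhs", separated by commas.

  step 1 ⇒ step 2: CCBAC ⇒ BB·BB·BA·C·BB
    A ↦ C
    B ↦ BA
    C ↦ BB

A->C, B->BA, C->BB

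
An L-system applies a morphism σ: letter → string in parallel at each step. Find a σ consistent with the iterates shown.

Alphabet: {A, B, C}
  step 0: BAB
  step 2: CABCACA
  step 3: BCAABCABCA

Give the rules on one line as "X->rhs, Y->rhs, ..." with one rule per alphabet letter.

A->CA, B->A, C->B

  step 2 ⇒ step 3: CABCACA ⇒ B·CA·A·B·CA·B·CA
    A ↦ CA
    B ↦ A
    C ↦ B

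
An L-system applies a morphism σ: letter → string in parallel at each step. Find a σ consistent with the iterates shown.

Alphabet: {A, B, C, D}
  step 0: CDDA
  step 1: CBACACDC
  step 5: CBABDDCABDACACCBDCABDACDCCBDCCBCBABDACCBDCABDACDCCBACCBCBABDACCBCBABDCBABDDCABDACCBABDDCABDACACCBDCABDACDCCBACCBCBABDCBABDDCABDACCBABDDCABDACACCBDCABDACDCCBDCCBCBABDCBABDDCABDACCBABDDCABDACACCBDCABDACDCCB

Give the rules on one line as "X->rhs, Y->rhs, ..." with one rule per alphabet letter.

  step 0 ⇒ step 1: CDDA ⇒ CB·AC·AC·DC
    A ↦ DC
    C ↦ CB
    D ↦ AC
    B ↦ ABD  (constrained at step 1)

A->DC, B->ABD, C->CB, D->AC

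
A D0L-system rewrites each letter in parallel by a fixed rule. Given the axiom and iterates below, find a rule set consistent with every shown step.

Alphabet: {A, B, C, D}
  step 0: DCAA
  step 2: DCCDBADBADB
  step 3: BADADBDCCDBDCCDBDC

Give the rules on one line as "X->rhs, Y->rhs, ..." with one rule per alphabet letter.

A->CD, B->DC, C->AD, D->B

  step 2 ⇒ step 3: DCCDBADBADB ⇒ B·AD·AD·B·DC·CD·B·DC·CD·B·DC
    A ↦ CD
    B ↦ DC
    C ↦ AD
    D ↦ B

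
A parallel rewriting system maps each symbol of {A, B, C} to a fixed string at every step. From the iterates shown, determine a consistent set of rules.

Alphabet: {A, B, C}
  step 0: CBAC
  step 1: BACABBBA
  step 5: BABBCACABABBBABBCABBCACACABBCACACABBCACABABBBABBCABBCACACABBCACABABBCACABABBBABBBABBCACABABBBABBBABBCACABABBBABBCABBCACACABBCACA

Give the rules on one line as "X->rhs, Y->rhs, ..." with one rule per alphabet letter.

A->BB, B->CA, C->BA

  step 0 ⇒ step 1: CBAC ⇒ BA·CA·BB·BA
    A ↦ BB
    B ↦ CA
    C ↦ BA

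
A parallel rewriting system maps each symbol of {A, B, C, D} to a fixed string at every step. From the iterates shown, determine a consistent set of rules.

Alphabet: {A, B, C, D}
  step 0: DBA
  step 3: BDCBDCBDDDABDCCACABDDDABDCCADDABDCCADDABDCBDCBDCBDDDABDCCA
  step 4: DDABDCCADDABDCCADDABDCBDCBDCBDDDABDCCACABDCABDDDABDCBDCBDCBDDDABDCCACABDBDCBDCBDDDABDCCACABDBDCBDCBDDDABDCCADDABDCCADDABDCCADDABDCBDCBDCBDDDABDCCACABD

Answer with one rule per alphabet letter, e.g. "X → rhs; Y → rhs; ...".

A->BD, B->DDA, C->CA, D->BDC

  step 3 ⇒ step 4: BDCBDCBDDDABDCCACABDDDABDCCADDABDCCADDABDCBDCBDCBDDDABDCCA ⇒ DDA·BDC·CA·DDA·BDC·CA·DDA·BDC·BDC·BDC·BD·DDA·BDC·CA·CA·BD·CA·BD·DDA·BDC·BDC·BDC·BD·DDA·BDC·CA·CA·BD·BDC·BDC·BD·DDA·BDC·CA·CA·BD·BDC·BDC·BD·DDA·BDC·CA·DDA·BDC·CA·DDA·BDC·CA·DDA·BDC·BDC·BDC·BD·DDA·BDC·CA·CA·BD
    A ↦ BD
    B ↦ DDA
    C ↦ CA
    D ↦ BDC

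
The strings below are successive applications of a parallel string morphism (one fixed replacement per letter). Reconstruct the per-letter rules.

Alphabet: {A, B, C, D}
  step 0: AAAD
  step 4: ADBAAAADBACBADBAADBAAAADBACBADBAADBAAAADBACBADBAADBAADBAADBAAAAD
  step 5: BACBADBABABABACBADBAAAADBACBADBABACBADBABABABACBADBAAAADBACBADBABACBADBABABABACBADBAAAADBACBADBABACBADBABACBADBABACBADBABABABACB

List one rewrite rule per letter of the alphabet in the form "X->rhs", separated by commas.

  step 4 ⇒ step 5: ADBAAAADBACBADBAADBAAAADBACBADBAADBAAAADBACBADBAADBAADBAADBAAAAD ⇒ BA·CB·AD·BA·BA·BA·BA·CB·AD·BA·AA·AD·BA·CB·AD·BA·BA·CB·AD·BA·BA·BA·BA·CB·AD·BA·AA·AD·BA·CB·AD·BA·BA·CB·AD·BA·BA·BA·BA·CB·AD·BA·AA·AD·BA·CB·AD·BA·BA·CB·AD·BA·BA·CB·AD·BA·BA·CB·AD·BA·BA·BA·BA·CB
    A ↦ BA
    B ↦ AD
    C ↦ AA
    D ↦ CB

A->BA, B->AD, C->AA, D->CB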